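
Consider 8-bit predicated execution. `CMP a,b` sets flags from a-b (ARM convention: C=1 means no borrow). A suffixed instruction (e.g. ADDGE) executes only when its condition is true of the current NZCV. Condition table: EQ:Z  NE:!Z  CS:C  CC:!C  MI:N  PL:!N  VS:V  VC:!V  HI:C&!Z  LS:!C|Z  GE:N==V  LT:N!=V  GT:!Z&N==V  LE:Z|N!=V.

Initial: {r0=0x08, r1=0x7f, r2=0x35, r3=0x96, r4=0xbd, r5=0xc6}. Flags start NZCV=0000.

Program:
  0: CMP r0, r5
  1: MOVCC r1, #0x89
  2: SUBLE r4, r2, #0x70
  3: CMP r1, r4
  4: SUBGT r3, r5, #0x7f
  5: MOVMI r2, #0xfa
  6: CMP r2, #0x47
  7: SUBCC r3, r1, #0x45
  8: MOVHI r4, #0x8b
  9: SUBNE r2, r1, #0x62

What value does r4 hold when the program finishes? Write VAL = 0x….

VAL = 0x8b

0: ✓ CMP  NZCV=0000
1: ✓ MOVCC  r1←0x89
2: · SUBLE
3: ✓ CMP  NZCV=1000
4: · SUBGT
5: ✓ MOVMI  r2←0xfa
6: ✓ CMP  NZCV=1010
7: · SUBCC
8: ✓ MOVHI  r4←0x8b
9: ✓ SUBNE  r2←0x27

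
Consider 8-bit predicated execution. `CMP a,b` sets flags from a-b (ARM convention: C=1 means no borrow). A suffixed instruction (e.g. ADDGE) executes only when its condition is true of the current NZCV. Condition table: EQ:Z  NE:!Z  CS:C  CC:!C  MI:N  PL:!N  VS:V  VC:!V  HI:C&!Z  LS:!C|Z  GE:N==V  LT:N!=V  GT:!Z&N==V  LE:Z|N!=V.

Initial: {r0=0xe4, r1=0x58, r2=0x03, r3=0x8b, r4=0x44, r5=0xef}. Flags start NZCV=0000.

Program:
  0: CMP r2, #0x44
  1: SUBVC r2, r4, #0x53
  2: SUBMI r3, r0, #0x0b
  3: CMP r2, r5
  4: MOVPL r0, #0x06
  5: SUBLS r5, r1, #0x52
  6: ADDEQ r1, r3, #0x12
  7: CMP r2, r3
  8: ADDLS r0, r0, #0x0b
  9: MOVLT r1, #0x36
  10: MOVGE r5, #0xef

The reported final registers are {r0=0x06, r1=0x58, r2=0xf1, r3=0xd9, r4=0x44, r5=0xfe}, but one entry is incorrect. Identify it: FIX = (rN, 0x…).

FIX = (r5, 0xef)

[0] flags=1000 → (cmp)
[1] flags=1000 VC?T → r2=0xf1
[2] flags=1000 MI?T → r3=0xd9
[3] flags=0010 → (cmp)
[4] flags=0010 PL?T → r0=0x06
[5] flags=0010 LS?F → skip
[6] flags=0010 EQ?F → skip
[7] flags=0010 → (cmp)
[8] flags=0010 LS?F → skip
[9] flags=0010 LT?F → skip
[10] flags=0010 GE?T → r5=0xef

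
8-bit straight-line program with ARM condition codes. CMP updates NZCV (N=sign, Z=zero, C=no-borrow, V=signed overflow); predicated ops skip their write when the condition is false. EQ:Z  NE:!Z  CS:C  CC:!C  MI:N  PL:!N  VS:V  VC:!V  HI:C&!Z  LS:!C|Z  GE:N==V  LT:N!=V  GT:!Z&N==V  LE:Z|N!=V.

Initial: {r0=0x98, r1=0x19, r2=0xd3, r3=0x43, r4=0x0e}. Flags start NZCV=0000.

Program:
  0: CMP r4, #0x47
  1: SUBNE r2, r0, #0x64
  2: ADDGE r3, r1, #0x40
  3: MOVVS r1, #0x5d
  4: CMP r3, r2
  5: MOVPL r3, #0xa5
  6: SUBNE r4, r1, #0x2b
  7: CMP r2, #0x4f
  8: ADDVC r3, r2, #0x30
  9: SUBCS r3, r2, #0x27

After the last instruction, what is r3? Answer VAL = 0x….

VAL = 0x64

0: ✓ CMP  NZCV=1000
1: ✓ SUBNE  r2←0x34
2: · ADDGE
3: · MOVVS
4: ✓ CMP  NZCV=0010
5: ✓ MOVPL  r3←0xa5
6: ✓ SUBNE  r4←0xee
7: ✓ CMP  NZCV=1000
8: ✓ ADDVC  r3←0x64
9: · SUBCS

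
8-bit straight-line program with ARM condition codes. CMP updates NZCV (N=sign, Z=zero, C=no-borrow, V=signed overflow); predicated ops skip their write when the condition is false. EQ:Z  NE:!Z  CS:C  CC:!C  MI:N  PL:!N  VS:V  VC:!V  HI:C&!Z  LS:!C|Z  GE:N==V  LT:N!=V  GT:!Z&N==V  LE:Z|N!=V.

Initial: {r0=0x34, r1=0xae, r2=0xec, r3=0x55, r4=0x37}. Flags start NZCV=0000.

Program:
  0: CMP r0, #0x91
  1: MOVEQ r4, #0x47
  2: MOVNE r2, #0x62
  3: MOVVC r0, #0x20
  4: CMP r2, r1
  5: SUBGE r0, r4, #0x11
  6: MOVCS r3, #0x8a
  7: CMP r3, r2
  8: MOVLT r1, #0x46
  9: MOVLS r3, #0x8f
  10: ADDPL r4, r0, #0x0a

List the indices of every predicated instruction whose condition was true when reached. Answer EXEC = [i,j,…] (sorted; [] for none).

EXEC = [2,5,8,9]

[0] flags=1001 → (cmp)
[1] flags=1001 EQ?F → skip
[2] flags=1001 NE?T → r2=0x62
[3] flags=1001 VC?F → skip
[4] flags=1001 → (cmp)
[5] flags=1001 GE?T → r0=0x26
[6] flags=1001 CS?F → skip
[7] flags=1000 → (cmp)
[8] flags=1000 LT?T → r1=0x46
[9] flags=1000 LS?T → r3=0x8f
[10] flags=1000 PL?F → skip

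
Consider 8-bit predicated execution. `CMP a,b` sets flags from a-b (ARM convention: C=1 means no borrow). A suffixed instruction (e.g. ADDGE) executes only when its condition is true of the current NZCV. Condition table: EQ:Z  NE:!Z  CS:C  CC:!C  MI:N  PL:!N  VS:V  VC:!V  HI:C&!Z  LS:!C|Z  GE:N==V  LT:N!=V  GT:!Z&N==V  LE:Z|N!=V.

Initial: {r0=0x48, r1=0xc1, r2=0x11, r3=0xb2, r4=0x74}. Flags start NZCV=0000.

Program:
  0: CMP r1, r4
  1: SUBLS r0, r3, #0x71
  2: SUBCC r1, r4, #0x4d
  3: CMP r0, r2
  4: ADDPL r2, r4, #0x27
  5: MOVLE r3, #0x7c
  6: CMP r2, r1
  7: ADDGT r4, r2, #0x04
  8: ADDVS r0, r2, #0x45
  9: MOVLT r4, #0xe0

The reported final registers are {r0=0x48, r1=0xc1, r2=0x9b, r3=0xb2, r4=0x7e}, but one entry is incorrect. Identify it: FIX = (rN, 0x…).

FIX = (r4, 0xe0)

0: ✓ CMP  NZCV=0011
1: · SUBLS
2: · SUBCC
3: ✓ CMP  NZCV=0010
4: ✓ ADDPL  r2←0x9b
5: · MOVLE
6: ✓ CMP  NZCV=1000
7: · ADDGT
8: · ADDVS
9: ✓ MOVLT  r4←0xe0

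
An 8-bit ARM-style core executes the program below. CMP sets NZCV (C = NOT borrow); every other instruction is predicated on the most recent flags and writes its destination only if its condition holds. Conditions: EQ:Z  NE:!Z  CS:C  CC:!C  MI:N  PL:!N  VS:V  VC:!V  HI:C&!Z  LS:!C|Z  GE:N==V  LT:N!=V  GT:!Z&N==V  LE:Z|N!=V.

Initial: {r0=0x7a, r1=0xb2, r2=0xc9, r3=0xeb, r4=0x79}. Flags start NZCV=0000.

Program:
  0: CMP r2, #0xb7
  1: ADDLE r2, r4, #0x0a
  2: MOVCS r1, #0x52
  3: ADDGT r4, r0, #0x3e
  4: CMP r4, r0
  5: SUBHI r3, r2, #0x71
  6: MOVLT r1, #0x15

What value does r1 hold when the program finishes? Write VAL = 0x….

VAL = 0x15

[0] flags=0010 → (cmp)
[1] flags=0010 LE?F → skip
[2] flags=0010 CS?T → r1=0x52
[3] flags=0010 GT?T → r4=0xb8
[4] flags=0011 → (cmp)
[5] flags=0011 HI?T → r3=0x58
[6] flags=0011 LT?T → r1=0x15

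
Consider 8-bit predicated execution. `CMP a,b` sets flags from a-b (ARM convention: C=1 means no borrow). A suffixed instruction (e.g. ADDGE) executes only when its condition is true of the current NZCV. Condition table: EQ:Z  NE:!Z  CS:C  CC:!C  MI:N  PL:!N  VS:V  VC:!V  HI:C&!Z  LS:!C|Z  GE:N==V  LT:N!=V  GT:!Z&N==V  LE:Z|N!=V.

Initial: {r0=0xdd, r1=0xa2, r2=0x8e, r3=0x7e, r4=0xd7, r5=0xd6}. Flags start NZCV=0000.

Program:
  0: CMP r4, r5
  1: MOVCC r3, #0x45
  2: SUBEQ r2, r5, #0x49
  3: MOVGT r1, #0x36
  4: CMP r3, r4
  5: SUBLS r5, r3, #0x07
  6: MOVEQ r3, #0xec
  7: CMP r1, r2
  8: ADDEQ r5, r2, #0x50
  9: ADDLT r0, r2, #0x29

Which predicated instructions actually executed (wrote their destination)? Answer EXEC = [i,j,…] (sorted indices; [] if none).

0: ✓ CMP  NZCV=0010
1: · MOVCC
2: · SUBEQ
3: ✓ MOVGT  r1←0x36
4: ✓ CMP  NZCV=1001
5: ✓ SUBLS  r5←0x77
6: · MOVEQ
7: ✓ CMP  NZCV=1001
8: · ADDEQ
9: · ADDLT

EXEC = [3,5]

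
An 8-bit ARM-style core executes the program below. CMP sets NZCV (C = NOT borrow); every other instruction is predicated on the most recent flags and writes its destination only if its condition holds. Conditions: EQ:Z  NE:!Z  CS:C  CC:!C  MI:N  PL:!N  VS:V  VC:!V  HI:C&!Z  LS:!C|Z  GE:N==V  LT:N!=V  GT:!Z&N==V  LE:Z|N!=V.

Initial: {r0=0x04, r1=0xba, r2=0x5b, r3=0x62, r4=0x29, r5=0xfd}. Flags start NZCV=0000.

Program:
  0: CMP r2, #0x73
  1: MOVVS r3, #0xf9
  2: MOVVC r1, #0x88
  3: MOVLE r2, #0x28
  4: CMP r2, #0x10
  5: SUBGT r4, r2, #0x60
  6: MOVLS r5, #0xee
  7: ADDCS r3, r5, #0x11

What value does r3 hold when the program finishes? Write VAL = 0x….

0: ✓ CMP  NZCV=1000
1: · MOVVS
2: ✓ MOVVC  r1←0x88
3: ✓ MOVLE  r2←0x28
4: ✓ CMP  NZCV=0010
5: ✓ SUBGT  r4←0xc8
6: · MOVLS
7: ✓ ADDCS  r3←0x0e

VAL = 0x0e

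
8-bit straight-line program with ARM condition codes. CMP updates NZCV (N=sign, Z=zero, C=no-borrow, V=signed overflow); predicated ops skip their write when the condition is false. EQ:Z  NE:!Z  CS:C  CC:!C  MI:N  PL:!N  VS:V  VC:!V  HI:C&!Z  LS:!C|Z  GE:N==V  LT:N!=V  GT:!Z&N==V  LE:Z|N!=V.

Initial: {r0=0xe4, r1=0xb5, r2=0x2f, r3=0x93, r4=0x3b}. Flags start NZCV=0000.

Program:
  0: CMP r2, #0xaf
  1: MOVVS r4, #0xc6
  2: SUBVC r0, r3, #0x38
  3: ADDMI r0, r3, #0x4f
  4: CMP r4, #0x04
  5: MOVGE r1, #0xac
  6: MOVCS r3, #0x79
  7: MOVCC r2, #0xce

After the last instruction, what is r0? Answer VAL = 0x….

VAL = 0xe2

[0] flags=1001 → (cmp)
[1] flags=1001 VS?T → r4=0xc6
[2] flags=1001 VC?F → skip
[3] flags=1001 MI?T → r0=0xe2
[4] flags=1010 → (cmp)
[5] flags=1010 GE?F → skip
[6] flags=1010 CS?T → r3=0x79
[7] flags=1010 CC?F → skip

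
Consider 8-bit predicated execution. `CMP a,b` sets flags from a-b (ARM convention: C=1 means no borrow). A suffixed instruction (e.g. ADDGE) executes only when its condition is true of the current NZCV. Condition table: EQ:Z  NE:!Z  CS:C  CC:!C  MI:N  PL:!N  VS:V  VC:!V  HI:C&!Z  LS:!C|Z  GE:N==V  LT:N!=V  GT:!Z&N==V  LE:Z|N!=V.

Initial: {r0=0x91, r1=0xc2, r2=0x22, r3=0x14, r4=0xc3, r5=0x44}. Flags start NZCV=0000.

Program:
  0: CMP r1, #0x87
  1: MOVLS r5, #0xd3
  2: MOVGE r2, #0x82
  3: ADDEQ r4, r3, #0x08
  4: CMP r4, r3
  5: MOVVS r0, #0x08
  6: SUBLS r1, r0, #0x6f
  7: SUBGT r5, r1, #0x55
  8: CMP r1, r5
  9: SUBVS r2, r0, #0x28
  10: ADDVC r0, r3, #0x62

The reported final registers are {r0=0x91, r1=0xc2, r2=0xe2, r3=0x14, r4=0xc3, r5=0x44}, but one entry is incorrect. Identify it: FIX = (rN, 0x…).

FIX = (r2, 0x69)

0: ✓ CMP  NZCV=0010
1: · MOVLS
2: ✓ MOVGE  r2←0x82
3: · ADDEQ
4: ✓ CMP  NZCV=1010
5: · MOVVS
6: · SUBLS
7: · SUBGT
8: ✓ CMP  NZCV=0011
9: ✓ SUBVS  r2←0x69
10: · ADDVC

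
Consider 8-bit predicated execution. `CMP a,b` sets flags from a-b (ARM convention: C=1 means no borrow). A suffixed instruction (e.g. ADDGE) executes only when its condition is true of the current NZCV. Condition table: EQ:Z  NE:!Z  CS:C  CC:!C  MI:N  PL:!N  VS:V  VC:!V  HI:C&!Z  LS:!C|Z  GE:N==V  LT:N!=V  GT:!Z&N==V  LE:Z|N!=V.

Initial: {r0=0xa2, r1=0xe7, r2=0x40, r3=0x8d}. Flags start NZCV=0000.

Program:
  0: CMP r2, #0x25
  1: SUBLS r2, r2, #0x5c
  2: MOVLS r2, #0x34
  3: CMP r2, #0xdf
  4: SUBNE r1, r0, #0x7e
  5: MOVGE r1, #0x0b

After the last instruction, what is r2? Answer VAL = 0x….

0: ✓ CMP  NZCV=0010
1: · SUBLS
2: · MOVLS
3: ✓ CMP  NZCV=0000
4: ✓ SUBNE  r1←0x24
5: ✓ MOVGE  r1←0x0b

VAL = 0x40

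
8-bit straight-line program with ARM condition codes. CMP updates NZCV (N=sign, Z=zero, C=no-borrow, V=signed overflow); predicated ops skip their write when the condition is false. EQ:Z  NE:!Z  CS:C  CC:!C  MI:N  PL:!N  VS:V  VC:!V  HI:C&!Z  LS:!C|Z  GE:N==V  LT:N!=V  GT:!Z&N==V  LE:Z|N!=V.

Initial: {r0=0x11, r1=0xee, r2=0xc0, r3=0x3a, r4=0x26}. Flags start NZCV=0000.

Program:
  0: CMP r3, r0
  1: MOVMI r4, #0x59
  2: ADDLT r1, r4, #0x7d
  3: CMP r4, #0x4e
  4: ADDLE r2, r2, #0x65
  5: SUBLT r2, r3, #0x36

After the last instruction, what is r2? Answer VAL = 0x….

VAL = 0x04

0: ✓ CMP  NZCV=0010
1: · MOVMI
2: · ADDLT
3: ✓ CMP  NZCV=1000
4: ✓ ADDLE  r2←0x25
5: ✓ SUBLT  r2←0x04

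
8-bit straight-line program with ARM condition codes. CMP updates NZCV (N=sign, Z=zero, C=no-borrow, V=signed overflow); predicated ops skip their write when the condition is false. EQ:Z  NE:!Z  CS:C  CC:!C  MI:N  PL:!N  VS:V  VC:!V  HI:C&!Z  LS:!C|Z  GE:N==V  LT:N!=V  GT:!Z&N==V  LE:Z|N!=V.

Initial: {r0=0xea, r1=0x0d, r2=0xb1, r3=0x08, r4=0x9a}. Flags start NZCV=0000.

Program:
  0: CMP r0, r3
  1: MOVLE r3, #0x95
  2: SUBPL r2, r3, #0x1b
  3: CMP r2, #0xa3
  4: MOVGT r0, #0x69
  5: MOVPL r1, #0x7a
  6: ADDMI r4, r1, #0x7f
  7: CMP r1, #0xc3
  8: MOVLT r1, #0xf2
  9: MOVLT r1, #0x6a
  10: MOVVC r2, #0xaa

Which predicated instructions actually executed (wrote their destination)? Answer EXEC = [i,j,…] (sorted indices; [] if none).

EXEC = [1,4,5]

0: ✓ CMP  NZCV=1010
1: ✓ MOVLE  r3←0x95
2: · SUBPL
3: ✓ CMP  NZCV=0010
4: ✓ MOVGT  r0←0x69
5: ✓ MOVPL  r1←0x7a
6: · ADDMI
7: ✓ CMP  NZCV=1001
8: · MOVLT
9: · MOVLT
10: · MOVVC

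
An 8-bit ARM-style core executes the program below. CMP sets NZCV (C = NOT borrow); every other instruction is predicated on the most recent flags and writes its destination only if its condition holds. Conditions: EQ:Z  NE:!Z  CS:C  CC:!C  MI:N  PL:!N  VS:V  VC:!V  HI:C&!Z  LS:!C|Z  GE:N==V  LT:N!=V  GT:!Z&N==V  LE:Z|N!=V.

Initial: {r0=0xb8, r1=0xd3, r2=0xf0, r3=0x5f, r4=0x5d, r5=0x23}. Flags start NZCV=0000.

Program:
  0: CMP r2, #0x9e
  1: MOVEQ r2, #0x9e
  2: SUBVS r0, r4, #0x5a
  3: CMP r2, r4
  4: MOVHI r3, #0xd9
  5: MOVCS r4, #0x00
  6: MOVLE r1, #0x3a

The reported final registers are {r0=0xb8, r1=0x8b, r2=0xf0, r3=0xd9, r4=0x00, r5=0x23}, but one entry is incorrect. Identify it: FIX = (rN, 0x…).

0: ✓ CMP  NZCV=0010
1: · MOVEQ
2: · SUBVS
3: ✓ CMP  NZCV=1010
4: ✓ MOVHI  r3←0xd9
5: ✓ MOVCS  r4←0x00
6: ✓ MOVLE  r1←0x3a

FIX = (r1, 0x3a)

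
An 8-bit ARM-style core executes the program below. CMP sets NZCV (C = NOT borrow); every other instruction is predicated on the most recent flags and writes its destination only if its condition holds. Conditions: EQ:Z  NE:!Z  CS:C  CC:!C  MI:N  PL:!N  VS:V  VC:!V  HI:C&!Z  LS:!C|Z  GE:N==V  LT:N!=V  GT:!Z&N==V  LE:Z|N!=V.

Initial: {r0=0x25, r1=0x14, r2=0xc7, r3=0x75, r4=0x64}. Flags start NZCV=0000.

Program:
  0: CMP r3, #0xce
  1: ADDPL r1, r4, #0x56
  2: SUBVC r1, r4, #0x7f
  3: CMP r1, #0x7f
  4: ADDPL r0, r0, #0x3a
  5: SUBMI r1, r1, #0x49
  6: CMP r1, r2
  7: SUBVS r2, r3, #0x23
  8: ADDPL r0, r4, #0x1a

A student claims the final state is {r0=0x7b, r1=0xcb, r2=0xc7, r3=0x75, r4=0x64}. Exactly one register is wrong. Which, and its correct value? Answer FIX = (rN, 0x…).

[0] flags=1001 → (cmp)
[1] flags=1001 PL?F → skip
[2] flags=1001 VC?F → skip
[3] flags=1000 → (cmp)
[4] flags=1000 PL?F → skip
[5] flags=1000 MI?T → r1=0xcb
[6] flags=0010 → (cmp)
[7] flags=0010 VS?F → skip
[8] flags=0010 PL?T → r0=0x7e

FIX = (r0, 0x7e)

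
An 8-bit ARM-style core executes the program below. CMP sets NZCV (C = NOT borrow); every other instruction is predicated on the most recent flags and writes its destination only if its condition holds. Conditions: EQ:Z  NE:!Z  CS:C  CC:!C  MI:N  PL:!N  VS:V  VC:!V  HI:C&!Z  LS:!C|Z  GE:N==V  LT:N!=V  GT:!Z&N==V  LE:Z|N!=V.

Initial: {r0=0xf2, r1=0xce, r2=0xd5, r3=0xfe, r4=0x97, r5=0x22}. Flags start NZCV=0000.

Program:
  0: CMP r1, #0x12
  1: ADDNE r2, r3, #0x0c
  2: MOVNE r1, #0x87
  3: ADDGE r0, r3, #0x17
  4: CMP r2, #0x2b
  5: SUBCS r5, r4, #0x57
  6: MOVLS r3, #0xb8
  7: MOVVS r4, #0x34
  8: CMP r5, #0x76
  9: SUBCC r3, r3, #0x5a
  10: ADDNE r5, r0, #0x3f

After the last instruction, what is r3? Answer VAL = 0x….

[0] flags=1010 → (cmp)
[1] flags=1010 NE?T → r2=0x0a
[2] flags=1010 NE?T → r1=0x87
[3] flags=1010 GE?F → skip
[4] flags=1000 → (cmp)
[5] flags=1000 CS?F → skip
[6] flags=1000 LS?T → r3=0xb8
[7] flags=1000 VS?F → skip
[8] flags=1000 → (cmp)
[9] flags=1000 CC?T → r3=0x5e
[10] flags=1000 NE?T → r5=0x31

VAL = 0x5e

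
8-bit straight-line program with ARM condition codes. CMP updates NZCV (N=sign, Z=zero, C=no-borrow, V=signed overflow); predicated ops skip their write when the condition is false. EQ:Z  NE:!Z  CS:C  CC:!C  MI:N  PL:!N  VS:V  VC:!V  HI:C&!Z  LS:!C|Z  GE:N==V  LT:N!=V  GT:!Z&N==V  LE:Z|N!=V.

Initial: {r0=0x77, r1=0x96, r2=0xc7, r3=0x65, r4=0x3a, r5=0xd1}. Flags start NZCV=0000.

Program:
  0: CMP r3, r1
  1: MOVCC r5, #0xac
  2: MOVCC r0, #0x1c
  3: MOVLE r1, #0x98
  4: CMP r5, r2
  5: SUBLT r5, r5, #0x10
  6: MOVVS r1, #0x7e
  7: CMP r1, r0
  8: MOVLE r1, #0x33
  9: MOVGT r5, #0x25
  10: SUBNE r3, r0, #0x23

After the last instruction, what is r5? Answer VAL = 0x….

[0] flags=1001 → (cmp)
[1] flags=1001 CC?T → r5=0xac
[2] flags=1001 CC?T → r0=0x1c
[3] flags=1001 LE?F → skip
[4] flags=1000 → (cmp)
[5] flags=1000 LT?T → r5=0x9c
[6] flags=1000 VS?F → skip
[7] flags=0011 → (cmp)
[8] flags=0011 LE?T → r1=0x33
[9] flags=0011 GT?F → skip
[10] flags=0011 NE?T → r3=0xf9

VAL = 0x9c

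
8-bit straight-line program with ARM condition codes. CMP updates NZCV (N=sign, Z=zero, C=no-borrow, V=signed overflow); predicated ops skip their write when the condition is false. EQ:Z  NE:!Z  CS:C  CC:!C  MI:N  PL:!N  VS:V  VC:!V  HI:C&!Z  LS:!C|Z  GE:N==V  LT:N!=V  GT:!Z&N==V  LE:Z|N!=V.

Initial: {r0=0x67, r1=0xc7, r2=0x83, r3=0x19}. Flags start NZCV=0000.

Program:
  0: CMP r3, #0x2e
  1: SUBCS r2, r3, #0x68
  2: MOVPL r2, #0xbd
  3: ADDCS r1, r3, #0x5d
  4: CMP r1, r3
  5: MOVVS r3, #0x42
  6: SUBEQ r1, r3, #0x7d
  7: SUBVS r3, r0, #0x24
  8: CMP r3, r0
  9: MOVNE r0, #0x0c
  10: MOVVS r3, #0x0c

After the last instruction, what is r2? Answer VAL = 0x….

VAL = 0x83

0: ✓ CMP  NZCV=1000
1: · SUBCS
2: · MOVPL
3: · ADDCS
4: ✓ CMP  NZCV=1010
5: · MOVVS
6: · SUBEQ
7: · SUBVS
8: ✓ CMP  NZCV=1000
9: ✓ MOVNE  r0←0x0c
10: · MOVVS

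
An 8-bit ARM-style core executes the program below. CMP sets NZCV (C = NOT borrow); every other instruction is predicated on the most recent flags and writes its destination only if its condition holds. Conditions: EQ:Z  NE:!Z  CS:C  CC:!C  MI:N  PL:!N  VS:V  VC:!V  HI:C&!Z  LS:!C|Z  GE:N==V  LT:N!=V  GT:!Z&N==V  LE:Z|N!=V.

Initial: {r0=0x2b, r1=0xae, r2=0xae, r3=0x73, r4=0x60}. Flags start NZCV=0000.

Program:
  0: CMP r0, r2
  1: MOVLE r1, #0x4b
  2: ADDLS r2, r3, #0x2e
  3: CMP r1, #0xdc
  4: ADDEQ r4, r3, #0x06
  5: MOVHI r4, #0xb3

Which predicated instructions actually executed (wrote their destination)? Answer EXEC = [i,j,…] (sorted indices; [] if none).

[0] flags=0000 → (cmp)
[1] flags=0000 LE?F → skip
[2] flags=0000 LS?T → r2=0xa1
[3] flags=1000 → (cmp)
[4] flags=1000 EQ?F → skip
[5] flags=1000 HI?F → skip

EXEC = [2]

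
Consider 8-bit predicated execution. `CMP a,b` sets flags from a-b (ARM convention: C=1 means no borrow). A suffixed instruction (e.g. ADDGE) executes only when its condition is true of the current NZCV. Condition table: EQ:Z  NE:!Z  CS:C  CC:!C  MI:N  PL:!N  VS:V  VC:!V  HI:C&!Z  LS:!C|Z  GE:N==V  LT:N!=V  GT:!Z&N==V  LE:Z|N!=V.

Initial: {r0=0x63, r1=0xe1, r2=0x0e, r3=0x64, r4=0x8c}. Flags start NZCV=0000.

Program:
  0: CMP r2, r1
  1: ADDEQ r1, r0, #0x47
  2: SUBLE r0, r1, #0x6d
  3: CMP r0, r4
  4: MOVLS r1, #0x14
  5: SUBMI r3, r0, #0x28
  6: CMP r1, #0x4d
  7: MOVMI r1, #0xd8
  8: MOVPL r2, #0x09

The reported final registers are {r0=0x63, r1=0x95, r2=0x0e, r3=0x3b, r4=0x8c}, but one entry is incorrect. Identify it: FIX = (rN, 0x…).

0: ✓ CMP  NZCV=0000
1: · ADDEQ
2: · SUBLE
3: ✓ CMP  NZCV=1001
4: ✓ MOVLS  r1←0x14
5: ✓ SUBMI  r3←0x3b
6: ✓ CMP  NZCV=1000
7: ✓ MOVMI  r1←0xd8
8: · MOVPL

FIX = (r1, 0xd8)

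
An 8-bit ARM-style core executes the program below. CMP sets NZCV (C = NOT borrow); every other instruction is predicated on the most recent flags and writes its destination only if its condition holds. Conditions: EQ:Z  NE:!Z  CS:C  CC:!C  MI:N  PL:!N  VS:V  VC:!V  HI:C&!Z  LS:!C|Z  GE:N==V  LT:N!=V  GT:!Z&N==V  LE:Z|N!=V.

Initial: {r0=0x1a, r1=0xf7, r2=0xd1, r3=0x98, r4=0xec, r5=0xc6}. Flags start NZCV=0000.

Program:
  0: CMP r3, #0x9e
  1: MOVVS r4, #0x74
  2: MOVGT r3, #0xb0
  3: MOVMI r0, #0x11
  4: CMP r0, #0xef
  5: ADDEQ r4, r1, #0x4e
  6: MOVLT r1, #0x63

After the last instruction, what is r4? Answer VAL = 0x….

[0] flags=1000 → (cmp)
[1] flags=1000 VS?F → skip
[2] flags=1000 GT?F → skip
[3] flags=1000 MI?T → r0=0x11
[4] flags=0000 → (cmp)
[5] flags=0000 EQ?F → skip
[6] flags=0000 LT?F → skip

VAL = 0xec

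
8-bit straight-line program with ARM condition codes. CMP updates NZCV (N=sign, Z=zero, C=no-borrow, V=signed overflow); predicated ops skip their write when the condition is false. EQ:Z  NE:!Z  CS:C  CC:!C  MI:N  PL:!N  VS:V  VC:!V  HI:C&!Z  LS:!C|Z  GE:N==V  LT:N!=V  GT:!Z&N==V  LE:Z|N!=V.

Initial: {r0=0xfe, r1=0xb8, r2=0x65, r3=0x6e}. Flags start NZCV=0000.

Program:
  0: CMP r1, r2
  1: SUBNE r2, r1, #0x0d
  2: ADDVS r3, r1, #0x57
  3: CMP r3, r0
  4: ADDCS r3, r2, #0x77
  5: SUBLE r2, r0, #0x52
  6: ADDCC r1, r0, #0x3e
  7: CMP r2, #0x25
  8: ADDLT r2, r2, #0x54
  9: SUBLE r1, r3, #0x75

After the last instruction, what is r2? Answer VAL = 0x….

VAL = 0xff

[0] flags=0011 → (cmp)
[1] flags=0011 NE?T → r2=0xab
[2] flags=0011 VS?T → r3=0x0f
[3] flags=0000 → (cmp)
[4] flags=0000 CS?F → skip
[5] flags=0000 LE?F → skip
[6] flags=0000 CC?T → r1=0x3c
[7] flags=1010 → (cmp)
[8] flags=1010 LT?T → r2=0xff
[9] flags=1010 LE?T → r1=0x9a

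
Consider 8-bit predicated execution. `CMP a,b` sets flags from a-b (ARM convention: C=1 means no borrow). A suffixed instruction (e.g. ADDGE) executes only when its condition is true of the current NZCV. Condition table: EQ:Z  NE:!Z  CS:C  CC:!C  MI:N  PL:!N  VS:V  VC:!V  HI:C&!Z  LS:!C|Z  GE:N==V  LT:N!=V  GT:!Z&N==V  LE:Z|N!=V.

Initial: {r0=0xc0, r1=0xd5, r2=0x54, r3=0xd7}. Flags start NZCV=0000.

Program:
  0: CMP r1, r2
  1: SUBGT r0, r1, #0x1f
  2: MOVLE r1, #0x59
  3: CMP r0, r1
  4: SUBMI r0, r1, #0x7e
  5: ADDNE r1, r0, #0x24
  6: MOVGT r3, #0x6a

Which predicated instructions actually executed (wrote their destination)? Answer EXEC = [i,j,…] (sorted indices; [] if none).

[0] flags=1010 → (cmp)
[1] flags=1010 GT?F → skip
[2] flags=1010 LE?T → r1=0x59
[3] flags=0011 → (cmp)
[4] flags=0011 MI?F → skip
[5] flags=0011 NE?T → r1=0xe4
[6] flags=0011 GT?F → skip

EXEC = [2,5]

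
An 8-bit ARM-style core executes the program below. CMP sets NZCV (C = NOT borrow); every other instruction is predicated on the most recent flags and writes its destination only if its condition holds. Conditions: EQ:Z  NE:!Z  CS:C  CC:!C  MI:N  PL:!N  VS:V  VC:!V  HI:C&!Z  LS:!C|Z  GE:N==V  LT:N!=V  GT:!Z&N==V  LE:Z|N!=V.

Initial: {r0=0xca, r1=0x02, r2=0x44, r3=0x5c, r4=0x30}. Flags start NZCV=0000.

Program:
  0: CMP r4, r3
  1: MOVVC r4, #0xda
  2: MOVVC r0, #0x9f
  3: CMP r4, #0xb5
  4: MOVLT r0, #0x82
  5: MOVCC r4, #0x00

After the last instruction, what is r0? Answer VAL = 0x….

[0] flags=1000 → (cmp)
[1] flags=1000 VC?T → r4=0xda
[2] flags=1000 VC?T → r0=0x9f
[3] flags=0010 → (cmp)
[4] flags=0010 LT?F → skip
[5] flags=0010 CC?F → skip

VAL = 0x9f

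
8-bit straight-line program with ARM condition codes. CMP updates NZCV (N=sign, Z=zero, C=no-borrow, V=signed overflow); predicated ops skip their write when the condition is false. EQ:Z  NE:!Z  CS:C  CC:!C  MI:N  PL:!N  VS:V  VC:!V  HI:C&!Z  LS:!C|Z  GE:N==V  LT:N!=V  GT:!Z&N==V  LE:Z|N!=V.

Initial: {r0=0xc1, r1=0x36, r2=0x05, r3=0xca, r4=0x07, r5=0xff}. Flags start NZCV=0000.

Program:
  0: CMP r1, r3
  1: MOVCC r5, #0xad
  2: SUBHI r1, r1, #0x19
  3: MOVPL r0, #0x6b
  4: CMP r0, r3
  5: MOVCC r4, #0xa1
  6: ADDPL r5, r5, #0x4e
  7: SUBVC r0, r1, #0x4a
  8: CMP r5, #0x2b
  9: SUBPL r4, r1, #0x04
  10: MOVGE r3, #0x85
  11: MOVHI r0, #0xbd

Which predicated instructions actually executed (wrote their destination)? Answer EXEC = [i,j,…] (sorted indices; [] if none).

0: ✓ CMP  NZCV=0000
1: ✓ MOVCC  r5←0xad
2: · SUBHI
3: ✓ MOVPL  r0←0x6b
4: ✓ CMP  NZCV=1001
5: ✓ MOVCC  r4←0xa1
6: · ADDPL
7: · SUBVC
8: ✓ CMP  NZCV=1010
9: · SUBPL
10: · MOVGE
11: ✓ MOVHI  r0←0xbd

EXEC = [1,3,5,11]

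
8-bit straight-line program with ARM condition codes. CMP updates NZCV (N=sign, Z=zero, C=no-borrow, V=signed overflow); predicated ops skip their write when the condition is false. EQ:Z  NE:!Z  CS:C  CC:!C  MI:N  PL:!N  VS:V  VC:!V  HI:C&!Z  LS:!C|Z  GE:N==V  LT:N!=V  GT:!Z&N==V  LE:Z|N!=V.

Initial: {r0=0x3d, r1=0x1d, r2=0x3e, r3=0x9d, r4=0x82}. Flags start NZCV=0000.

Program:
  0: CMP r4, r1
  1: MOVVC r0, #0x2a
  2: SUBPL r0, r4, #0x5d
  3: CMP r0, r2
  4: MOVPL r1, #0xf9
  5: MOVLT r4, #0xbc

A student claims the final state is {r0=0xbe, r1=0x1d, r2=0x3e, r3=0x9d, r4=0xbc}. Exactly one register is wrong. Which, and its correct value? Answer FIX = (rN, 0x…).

FIX = (r0, 0x25)

0: ✓ CMP  NZCV=0011
1: · MOVVC
2: ✓ SUBPL  r0←0x25
3: ✓ CMP  NZCV=1000
4: · MOVPL
5: ✓ MOVLT  r4←0xbc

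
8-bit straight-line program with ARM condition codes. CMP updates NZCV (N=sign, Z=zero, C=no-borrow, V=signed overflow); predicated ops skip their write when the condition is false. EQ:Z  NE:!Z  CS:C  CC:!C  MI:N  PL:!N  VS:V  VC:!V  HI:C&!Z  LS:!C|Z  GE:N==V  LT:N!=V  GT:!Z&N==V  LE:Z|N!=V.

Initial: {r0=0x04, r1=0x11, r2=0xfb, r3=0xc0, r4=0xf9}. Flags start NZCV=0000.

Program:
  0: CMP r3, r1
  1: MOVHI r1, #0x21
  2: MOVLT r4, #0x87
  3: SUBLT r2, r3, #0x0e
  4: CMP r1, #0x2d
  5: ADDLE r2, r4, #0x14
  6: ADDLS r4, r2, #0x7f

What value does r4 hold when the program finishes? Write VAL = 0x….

[0] flags=1010 → (cmp)
[1] flags=1010 HI?T → r1=0x21
[2] flags=1010 LT?T → r4=0x87
[3] flags=1010 LT?T → r2=0xb2
[4] flags=1000 → (cmp)
[5] flags=1000 LE?T → r2=0x9b
[6] flags=1000 LS?T → r4=0x1a

VAL = 0x1a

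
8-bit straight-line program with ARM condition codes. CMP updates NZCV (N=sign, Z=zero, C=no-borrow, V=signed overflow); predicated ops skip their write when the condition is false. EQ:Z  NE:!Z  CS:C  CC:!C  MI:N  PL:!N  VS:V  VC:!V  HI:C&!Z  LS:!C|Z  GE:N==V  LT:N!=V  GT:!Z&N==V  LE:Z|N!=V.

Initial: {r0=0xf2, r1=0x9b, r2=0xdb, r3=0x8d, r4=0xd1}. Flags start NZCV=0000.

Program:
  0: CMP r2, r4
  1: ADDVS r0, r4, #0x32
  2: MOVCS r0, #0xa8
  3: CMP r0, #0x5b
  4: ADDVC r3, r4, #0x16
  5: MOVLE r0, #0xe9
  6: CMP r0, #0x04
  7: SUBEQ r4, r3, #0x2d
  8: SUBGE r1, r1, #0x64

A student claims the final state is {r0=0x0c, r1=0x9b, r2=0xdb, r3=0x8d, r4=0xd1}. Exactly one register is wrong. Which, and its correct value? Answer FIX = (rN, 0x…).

0: ✓ CMP  NZCV=0010
1: · ADDVS
2: ✓ MOVCS  r0←0xa8
3: ✓ CMP  NZCV=0011
4: · ADDVC
5: ✓ MOVLE  r0←0xe9
6: ✓ CMP  NZCV=1010
7: · SUBEQ
8: · SUBGE

FIX = (r0, 0xe9)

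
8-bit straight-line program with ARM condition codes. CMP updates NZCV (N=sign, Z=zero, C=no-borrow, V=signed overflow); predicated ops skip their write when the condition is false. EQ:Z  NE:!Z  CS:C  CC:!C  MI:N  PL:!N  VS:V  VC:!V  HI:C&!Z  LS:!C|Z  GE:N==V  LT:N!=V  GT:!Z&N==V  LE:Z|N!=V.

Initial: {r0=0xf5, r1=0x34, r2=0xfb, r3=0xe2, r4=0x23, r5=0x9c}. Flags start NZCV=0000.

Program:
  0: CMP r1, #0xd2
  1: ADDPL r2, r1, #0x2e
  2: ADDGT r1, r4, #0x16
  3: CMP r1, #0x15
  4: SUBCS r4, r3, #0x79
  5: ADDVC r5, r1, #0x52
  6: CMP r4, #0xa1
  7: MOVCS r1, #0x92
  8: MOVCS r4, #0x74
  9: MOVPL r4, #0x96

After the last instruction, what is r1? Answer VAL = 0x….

0: ✓ CMP  NZCV=0000
1: ✓ ADDPL  r2←0x62
2: ✓ ADDGT  r1←0x39
3: ✓ CMP  NZCV=0010
4: ✓ SUBCS  r4←0x69
5: ✓ ADDVC  r5←0x8b
6: ✓ CMP  NZCV=1001
7: · MOVCS
8: · MOVCS
9: · MOVPL

VAL = 0x39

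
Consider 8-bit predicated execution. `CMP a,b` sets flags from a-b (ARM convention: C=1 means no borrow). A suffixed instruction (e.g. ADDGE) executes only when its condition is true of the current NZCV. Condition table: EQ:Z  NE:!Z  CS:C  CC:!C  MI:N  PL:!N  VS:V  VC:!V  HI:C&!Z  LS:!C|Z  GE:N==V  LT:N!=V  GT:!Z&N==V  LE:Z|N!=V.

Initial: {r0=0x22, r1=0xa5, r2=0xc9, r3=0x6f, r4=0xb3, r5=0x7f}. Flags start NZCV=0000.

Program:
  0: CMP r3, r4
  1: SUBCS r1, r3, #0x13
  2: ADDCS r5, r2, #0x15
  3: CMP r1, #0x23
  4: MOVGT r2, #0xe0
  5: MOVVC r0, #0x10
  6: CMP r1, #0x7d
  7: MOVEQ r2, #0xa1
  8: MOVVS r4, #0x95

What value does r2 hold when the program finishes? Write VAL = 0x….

0: ✓ CMP  NZCV=1001
1: · SUBCS
2: · ADDCS
3: ✓ CMP  NZCV=1010
4: · MOVGT
5: ✓ MOVVC  r0←0x10
6: ✓ CMP  NZCV=0011
7: · MOVEQ
8: ✓ MOVVS  r4←0x95

VAL = 0xc9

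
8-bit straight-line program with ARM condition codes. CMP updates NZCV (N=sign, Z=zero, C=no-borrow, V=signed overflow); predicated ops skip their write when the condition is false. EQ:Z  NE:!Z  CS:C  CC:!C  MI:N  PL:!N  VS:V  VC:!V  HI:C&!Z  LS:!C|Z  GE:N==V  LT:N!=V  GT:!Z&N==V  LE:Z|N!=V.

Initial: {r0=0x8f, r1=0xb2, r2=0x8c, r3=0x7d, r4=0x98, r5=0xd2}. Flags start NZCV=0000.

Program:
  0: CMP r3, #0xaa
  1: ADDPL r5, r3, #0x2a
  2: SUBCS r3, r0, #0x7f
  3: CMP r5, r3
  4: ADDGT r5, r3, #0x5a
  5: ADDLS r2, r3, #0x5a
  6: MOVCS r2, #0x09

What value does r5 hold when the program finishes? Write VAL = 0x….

VAL = 0xd2

[0] flags=1001 → (cmp)
[1] flags=1001 PL?F → skip
[2] flags=1001 CS?F → skip
[3] flags=0011 → (cmp)
[4] flags=0011 GT?F → skip
[5] flags=0011 LS?F → skip
[6] flags=0011 CS?T → r2=0x09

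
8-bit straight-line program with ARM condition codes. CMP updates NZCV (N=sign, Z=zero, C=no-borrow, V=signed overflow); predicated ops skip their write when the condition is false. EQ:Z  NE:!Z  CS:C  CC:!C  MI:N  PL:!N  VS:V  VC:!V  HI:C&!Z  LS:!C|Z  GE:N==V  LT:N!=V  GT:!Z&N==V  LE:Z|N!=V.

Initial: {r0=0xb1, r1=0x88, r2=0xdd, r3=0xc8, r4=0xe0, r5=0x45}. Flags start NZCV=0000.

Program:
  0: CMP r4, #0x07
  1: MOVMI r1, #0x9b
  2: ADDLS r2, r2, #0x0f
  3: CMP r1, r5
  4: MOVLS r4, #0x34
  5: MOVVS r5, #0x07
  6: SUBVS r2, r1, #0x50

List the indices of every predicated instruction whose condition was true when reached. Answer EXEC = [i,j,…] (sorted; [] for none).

EXEC = [1,5,6]

0: ✓ CMP  NZCV=1010
1: ✓ MOVMI  r1←0x9b
2: · ADDLS
3: ✓ CMP  NZCV=0011
4: · MOVLS
5: ✓ MOVVS  r5←0x07
6: ✓ SUBVS  r2←0x4b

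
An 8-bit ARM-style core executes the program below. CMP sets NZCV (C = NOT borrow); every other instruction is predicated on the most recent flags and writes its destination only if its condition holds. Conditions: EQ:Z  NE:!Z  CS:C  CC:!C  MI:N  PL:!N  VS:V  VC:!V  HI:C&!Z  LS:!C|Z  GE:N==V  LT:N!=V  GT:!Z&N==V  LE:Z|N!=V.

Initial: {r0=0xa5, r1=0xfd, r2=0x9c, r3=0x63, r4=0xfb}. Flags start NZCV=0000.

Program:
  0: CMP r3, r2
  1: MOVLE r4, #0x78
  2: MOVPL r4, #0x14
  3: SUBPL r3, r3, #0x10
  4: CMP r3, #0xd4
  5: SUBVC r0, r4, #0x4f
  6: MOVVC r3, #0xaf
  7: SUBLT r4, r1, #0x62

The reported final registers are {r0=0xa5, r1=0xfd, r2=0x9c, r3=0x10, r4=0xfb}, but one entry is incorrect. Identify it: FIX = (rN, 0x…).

0: ✓ CMP  NZCV=1001
1: · MOVLE
2: · MOVPL
3: · SUBPL
4: ✓ CMP  NZCV=1001
5: · SUBVC
6: · MOVVC
7: · SUBLT

FIX = (r3, 0x63)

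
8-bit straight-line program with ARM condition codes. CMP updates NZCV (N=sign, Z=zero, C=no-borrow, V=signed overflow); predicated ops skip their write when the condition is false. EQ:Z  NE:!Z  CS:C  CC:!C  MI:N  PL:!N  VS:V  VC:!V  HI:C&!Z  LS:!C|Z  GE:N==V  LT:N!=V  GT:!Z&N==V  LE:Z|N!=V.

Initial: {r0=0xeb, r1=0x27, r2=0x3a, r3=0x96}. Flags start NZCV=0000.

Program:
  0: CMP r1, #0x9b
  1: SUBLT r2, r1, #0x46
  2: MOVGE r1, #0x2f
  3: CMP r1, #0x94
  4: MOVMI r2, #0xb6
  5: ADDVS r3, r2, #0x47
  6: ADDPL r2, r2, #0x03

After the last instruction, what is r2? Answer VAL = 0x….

VAL = 0xb6

[0] flags=1001 → (cmp)
[1] flags=1001 LT?F → skip
[2] flags=1001 GE?T → r1=0x2f
[3] flags=1001 → (cmp)
[4] flags=1001 MI?T → r2=0xb6
[5] flags=1001 VS?T → r3=0xfd
[6] flags=1001 PL?F → skip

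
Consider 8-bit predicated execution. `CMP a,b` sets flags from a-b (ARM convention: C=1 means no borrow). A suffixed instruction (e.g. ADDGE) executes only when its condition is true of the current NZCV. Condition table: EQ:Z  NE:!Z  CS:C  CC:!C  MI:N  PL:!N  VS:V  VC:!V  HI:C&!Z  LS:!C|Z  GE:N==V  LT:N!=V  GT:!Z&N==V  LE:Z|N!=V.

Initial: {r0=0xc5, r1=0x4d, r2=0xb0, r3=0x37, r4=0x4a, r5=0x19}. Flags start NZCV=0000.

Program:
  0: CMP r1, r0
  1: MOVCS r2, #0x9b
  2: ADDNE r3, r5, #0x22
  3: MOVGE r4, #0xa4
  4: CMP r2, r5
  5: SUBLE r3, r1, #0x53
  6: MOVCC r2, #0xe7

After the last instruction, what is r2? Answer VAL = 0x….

VAL = 0xb0

0: ✓ CMP  NZCV=1001
1: · MOVCS
2: ✓ ADDNE  r3←0x3b
3: ✓ MOVGE  r4←0xa4
4: ✓ CMP  NZCV=1010
5: ✓ SUBLE  r3←0xfa
6: · MOVCC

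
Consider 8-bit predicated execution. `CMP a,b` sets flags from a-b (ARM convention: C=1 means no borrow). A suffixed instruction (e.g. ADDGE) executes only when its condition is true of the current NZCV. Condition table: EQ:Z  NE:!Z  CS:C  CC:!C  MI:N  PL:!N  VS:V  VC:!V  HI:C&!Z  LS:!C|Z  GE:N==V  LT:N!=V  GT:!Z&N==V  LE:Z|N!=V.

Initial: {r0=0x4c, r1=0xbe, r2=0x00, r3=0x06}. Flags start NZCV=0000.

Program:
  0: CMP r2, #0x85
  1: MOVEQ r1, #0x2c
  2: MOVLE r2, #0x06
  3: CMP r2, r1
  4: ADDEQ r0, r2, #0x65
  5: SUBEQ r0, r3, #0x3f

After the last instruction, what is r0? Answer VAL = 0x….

[0] flags=0000 → (cmp)
[1] flags=0000 EQ?F → skip
[2] flags=0000 LE?F → skip
[3] flags=0000 → (cmp)
[4] flags=0000 EQ?F → skip
[5] flags=0000 EQ?F → skip

VAL = 0x4c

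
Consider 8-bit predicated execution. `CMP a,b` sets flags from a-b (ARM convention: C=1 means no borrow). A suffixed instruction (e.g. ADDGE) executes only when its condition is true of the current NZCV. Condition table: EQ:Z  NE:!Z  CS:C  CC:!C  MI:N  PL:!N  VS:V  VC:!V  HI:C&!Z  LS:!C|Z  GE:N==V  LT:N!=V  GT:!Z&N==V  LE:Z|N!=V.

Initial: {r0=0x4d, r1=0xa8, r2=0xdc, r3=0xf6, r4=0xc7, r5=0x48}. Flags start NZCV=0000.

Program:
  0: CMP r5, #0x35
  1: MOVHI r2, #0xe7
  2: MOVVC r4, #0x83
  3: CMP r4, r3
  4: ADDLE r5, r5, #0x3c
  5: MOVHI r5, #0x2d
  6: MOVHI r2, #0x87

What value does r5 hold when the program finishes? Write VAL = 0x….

[0] flags=0010 → (cmp)
[1] flags=0010 HI?T → r2=0xe7
[2] flags=0010 VC?T → r4=0x83
[3] flags=1000 → (cmp)
[4] flags=1000 LE?T → r5=0x84
[5] flags=1000 HI?F → skip
[6] flags=1000 HI?F → skip

VAL = 0x84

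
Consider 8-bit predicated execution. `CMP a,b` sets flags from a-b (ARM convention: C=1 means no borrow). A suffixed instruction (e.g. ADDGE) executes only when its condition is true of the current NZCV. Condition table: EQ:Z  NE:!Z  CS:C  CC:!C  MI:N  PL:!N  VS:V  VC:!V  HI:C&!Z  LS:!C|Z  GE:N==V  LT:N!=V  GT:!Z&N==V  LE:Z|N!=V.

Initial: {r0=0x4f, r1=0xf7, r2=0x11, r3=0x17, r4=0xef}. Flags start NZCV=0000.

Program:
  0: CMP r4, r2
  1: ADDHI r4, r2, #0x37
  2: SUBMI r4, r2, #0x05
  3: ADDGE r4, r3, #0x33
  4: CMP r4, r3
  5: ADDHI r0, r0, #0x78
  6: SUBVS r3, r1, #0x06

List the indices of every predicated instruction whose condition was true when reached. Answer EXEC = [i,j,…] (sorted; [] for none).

0: ✓ CMP  NZCV=1010
1: ✓ ADDHI  r4←0x48
2: ✓ SUBMI  r4←0x0c
3: · ADDGE
4: ✓ CMP  NZCV=1000
5: · ADDHI
6: · SUBVS

EXEC = [1,2]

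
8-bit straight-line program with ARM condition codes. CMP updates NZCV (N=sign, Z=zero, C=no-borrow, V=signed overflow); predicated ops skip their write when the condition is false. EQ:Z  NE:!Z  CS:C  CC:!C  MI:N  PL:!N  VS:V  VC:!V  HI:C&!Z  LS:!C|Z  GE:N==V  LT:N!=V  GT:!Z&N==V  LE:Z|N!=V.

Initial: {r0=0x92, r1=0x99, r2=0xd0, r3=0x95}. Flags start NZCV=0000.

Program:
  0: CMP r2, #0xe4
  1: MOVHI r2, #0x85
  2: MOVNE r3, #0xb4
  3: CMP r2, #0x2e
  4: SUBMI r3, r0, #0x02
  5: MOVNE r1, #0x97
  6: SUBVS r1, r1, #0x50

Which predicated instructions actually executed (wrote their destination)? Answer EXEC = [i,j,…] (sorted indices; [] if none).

EXEC = [2,4,5]

[0] flags=1000 → (cmp)
[1] flags=1000 HI?F → skip
[2] flags=1000 NE?T → r3=0xb4
[3] flags=1010 → (cmp)
[4] flags=1010 MI?T → r3=0x90
[5] flags=1010 NE?T → r1=0x97
[6] flags=1010 VS?F → skip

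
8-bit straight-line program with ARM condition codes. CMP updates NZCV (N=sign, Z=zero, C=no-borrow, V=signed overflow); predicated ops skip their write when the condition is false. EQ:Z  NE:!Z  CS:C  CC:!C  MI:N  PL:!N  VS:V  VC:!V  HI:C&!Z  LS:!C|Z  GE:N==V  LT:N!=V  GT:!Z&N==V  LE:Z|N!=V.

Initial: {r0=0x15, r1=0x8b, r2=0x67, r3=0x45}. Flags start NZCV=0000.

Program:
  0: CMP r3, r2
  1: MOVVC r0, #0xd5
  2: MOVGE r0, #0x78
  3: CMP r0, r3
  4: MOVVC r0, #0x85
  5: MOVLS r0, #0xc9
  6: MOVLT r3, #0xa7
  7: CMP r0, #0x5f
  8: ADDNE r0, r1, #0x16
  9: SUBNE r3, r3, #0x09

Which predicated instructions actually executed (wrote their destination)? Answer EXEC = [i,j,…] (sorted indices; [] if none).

[0] flags=1000 → (cmp)
[1] flags=1000 VC?T → r0=0xd5
[2] flags=1000 GE?F → skip
[3] flags=1010 → (cmp)
[4] flags=1010 VC?T → r0=0x85
[5] flags=1010 LS?F → skip
[6] flags=1010 LT?T → r3=0xa7
[7] flags=0011 → (cmp)
[8] flags=0011 NE?T → r0=0xa1
[9] flags=0011 NE?T → r3=0x9e

EXEC = [1,4,6,8,9]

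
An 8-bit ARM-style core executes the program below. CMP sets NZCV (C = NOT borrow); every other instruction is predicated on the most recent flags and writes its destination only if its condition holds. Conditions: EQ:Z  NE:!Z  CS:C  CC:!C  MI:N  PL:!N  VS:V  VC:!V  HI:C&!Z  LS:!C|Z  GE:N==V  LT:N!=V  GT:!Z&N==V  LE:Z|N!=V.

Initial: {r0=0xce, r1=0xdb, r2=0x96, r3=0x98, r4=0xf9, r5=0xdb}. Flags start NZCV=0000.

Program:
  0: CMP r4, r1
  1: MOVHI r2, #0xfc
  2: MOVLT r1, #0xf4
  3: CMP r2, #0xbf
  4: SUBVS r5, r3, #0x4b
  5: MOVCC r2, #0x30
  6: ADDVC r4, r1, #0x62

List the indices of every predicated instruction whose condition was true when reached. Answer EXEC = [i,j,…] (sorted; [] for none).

EXEC = [1,6]

0: ✓ CMP  NZCV=0010
1: ✓ MOVHI  r2←0xfc
2: · MOVLT
3: ✓ CMP  NZCV=0010
4: · SUBVS
5: · MOVCC
6: ✓ ADDVC  r4←0x3d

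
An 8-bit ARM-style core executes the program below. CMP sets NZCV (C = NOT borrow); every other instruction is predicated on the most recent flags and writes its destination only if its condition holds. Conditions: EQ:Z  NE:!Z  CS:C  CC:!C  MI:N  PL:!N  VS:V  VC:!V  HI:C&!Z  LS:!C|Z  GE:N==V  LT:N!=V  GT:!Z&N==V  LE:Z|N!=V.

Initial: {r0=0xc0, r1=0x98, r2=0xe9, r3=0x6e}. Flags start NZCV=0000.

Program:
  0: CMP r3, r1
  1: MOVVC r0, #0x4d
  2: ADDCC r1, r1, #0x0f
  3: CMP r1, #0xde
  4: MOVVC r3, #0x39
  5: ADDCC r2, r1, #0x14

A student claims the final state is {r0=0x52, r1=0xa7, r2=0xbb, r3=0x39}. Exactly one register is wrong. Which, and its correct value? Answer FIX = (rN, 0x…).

0: ✓ CMP  NZCV=1001
1: · MOVVC
2: ✓ ADDCC  r1←0xa7
3: ✓ CMP  NZCV=1000
4: ✓ MOVVC  r3←0x39
5: ✓ ADDCC  r2←0xbb

FIX = (r0, 0xc0)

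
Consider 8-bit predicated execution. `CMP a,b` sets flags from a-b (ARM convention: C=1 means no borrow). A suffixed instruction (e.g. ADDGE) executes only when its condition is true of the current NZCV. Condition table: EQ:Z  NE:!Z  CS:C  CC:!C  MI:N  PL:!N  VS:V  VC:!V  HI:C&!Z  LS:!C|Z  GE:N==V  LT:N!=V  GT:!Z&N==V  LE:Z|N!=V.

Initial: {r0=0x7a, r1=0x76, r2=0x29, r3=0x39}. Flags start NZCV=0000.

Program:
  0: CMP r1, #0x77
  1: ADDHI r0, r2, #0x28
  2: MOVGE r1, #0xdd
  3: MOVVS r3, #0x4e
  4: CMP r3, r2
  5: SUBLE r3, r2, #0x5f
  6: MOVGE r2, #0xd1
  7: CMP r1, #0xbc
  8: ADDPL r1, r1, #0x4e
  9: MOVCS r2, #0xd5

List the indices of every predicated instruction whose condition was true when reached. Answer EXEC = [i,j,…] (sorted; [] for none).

EXEC = [6]

0: ✓ CMP  NZCV=1000
1: · ADDHI
2: · MOVGE
3: · MOVVS
4: ✓ CMP  NZCV=0010
5: · SUBLE
6: ✓ MOVGE  r2←0xd1
7: ✓ CMP  NZCV=1001
8: · ADDPL
9: · MOVCS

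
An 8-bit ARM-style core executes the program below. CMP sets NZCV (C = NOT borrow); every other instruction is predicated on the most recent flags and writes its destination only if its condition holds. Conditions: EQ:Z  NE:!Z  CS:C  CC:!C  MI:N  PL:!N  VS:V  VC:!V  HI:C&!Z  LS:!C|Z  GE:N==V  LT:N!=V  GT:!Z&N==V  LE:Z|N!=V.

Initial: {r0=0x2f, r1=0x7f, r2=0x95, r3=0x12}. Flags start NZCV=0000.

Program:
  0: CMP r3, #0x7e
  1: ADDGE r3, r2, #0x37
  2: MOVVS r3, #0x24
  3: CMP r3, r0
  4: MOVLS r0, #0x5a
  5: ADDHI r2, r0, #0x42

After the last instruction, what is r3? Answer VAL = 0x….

VAL = 0x12

[0] flags=1000 → (cmp)
[1] flags=1000 GE?F → skip
[2] flags=1000 VS?F → skip
[3] flags=1000 → (cmp)
[4] flags=1000 LS?T → r0=0x5a
[5] flags=1000 HI?F → skip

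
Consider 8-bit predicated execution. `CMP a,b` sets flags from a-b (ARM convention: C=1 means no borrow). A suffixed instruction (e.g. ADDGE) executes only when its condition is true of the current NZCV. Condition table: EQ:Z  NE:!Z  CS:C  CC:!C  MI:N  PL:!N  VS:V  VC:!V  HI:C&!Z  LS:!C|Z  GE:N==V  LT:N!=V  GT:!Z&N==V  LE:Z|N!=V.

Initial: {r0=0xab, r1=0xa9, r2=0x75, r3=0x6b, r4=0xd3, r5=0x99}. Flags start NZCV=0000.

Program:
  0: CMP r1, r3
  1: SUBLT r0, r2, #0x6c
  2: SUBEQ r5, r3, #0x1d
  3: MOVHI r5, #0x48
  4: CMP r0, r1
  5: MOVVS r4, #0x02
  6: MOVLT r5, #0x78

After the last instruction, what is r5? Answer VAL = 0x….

0: ✓ CMP  NZCV=0011
1: ✓ SUBLT  r0←0x09
2: · SUBEQ
3: ✓ MOVHI  r5←0x48
4: ✓ CMP  NZCV=0000
5: · MOVVS
6: · MOVLT

VAL = 0x48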